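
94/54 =47/27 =1.74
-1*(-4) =4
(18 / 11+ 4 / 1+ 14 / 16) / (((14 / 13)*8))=7449 / 9856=0.76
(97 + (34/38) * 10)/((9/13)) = 8723/57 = 153.04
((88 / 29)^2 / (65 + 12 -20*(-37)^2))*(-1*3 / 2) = 3872 / 7653941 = 0.00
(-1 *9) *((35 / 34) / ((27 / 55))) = -1925 / 102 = -18.87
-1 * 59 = -59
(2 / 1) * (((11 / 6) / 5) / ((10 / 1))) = 0.07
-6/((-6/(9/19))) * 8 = 72/19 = 3.79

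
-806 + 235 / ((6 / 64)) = 5102 / 3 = 1700.67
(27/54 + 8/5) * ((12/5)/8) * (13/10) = 819/1000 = 0.82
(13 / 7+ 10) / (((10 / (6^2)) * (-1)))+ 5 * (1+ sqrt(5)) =-1319 / 35+ 5 * sqrt(5) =-26.51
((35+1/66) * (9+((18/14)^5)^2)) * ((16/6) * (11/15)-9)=-245378454507103/46608416085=-5264.68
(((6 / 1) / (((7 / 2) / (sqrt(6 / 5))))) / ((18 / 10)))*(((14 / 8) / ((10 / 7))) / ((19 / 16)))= 56*sqrt(30) / 285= 1.08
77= 77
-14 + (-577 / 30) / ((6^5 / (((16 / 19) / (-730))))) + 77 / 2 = 24.50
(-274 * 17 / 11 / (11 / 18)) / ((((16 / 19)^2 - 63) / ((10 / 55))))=60535368 / 29930197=2.02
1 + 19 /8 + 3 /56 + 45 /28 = 141 /28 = 5.04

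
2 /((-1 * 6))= -1 /3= -0.33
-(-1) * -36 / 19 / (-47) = 36 / 893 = 0.04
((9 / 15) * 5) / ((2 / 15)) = 45 / 2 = 22.50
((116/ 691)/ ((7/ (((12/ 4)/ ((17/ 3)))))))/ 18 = 58/ 82229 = 0.00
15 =15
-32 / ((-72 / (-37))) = -148 / 9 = -16.44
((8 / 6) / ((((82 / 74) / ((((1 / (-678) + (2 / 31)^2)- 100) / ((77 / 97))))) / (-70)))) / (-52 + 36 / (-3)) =-1169189409305 / 7052463792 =-165.78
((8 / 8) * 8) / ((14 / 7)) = 4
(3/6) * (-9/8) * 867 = -7803/16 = -487.69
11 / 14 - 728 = -10181 / 14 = -727.21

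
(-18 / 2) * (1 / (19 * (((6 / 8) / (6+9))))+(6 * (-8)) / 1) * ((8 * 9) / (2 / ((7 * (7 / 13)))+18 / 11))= 19471914 / 1387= 14038.87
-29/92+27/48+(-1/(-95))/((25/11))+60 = 52660173/874000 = 60.25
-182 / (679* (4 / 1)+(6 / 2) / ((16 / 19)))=-2912 / 43513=-0.07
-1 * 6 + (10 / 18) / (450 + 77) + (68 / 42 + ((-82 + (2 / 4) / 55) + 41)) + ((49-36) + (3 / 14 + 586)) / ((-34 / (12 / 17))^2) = -809445815047 / 17942816430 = -45.11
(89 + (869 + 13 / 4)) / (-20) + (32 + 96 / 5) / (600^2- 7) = -1384168989 / 28799440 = -48.06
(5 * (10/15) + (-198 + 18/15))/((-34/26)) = 37726/255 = 147.95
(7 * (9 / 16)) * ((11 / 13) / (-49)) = -0.07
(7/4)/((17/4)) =0.41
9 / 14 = 0.64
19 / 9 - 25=-206 / 9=-22.89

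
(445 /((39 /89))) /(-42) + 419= 646717 /1638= 394.82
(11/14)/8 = 11/112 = 0.10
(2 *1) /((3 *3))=2 /9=0.22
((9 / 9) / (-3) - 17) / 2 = -8.67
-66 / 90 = -11 / 15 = -0.73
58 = 58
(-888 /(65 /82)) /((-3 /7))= 169904 /65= 2613.91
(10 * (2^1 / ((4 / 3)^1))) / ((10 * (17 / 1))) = 3 / 34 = 0.09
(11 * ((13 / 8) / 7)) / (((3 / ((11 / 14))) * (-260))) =-121 / 47040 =-0.00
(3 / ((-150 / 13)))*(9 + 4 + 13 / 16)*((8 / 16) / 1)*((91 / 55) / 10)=-261443 / 880000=-0.30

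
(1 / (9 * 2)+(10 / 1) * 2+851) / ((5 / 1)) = 174.21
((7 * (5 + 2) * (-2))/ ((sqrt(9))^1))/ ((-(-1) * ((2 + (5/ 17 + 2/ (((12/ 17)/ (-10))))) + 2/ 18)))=4998/ 3967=1.26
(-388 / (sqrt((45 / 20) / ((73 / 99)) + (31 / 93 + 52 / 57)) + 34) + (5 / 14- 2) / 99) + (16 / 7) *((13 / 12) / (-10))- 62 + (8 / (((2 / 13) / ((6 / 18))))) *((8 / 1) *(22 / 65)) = -8372164763 / 312566562 + 776 *sqrt(297590559) / 19168945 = -26.09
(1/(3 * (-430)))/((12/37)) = -37/15480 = -0.00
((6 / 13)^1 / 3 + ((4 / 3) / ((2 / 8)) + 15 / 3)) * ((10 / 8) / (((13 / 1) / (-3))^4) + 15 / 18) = 117311425 / 13366548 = 8.78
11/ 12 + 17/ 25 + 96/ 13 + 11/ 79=9.12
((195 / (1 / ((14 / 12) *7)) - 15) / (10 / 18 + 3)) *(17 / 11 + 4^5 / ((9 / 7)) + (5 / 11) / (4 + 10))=3489616145 / 9856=354060.08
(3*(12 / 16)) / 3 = 3 / 4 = 0.75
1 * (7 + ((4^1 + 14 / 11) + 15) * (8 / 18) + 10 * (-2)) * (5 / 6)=-1975 / 594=-3.32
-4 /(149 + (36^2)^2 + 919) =-1 /420171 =-0.00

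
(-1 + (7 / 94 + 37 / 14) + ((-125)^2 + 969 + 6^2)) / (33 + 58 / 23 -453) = -125852205 / 3159058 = -39.84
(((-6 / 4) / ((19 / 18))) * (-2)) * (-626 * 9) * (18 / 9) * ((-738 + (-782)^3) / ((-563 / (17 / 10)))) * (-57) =7419962458746216 / 2815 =2635865882325.48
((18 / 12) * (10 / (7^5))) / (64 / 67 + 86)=335 / 32639194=0.00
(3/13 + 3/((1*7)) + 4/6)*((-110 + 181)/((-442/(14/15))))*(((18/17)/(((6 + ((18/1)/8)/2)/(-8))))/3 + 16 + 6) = -59782852/13919685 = -4.29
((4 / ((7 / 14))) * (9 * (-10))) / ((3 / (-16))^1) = 3840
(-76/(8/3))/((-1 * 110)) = 57/220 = 0.26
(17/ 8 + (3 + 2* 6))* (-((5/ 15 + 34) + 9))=-8905/ 12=-742.08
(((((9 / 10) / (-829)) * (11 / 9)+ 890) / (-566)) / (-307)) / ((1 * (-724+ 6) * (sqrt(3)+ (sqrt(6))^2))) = -7378089 / 5688483084020+ 2459363 * sqrt(3) / 11376966168040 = -0.00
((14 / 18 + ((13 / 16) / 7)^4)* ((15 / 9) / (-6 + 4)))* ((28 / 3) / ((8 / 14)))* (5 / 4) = -27543015025 / 2080899072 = -13.24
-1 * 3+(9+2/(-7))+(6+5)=117/7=16.71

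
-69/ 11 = -6.27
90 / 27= 10 / 3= 3.33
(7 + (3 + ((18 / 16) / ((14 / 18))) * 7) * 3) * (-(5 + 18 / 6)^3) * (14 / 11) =-332416 / 11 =-30219.64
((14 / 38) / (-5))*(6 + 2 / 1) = -56 / 95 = -0.59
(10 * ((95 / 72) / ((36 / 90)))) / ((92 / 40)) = 11875 / 828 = 14.34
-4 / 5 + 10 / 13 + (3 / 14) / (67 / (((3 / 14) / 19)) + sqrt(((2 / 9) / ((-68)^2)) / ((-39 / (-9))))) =-19070612039122 / 620522334009565 - 153 *sqrt(78) / 66825482124107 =-0.03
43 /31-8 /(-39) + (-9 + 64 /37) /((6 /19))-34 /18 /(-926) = -1331426300 /62134137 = -21.43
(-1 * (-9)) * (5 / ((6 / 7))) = 105 / 2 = 52.50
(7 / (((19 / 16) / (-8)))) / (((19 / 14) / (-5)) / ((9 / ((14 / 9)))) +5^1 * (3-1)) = -362880 / 76589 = -4.74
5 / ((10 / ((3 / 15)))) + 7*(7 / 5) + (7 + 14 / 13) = 2337 / 130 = 17.98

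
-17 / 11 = -1.55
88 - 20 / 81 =7108 / 81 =87.75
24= 24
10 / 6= 5 / 3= 1.67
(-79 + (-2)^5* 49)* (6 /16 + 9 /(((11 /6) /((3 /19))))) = -3167181 /1672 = -1894.25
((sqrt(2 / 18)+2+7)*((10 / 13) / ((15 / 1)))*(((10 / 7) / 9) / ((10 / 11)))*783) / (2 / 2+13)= 4.67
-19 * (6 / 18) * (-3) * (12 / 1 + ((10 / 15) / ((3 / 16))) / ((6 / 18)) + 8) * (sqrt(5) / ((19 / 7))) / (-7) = -92 * sqrt(5) / 3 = -68.57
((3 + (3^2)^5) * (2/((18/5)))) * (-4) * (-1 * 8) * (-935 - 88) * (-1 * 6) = 6443754240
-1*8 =-8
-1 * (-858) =858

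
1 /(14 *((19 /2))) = 1 /133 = 0.01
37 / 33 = 1.12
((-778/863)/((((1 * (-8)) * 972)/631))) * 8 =245459/419418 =0.59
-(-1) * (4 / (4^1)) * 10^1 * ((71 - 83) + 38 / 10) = -82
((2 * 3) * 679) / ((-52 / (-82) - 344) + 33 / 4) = -668136 / 54959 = -12.16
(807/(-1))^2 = 651249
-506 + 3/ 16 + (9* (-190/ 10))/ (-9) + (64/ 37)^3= -390341913/ 810448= -481.64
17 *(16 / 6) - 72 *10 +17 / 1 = -1973 / 3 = -657.67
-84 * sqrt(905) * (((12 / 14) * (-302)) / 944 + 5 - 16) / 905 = 31.48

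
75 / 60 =5 / 4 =1.25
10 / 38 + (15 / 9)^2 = 520 / 171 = 3.04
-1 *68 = -68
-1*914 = -914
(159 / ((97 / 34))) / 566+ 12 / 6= 57605 / 27451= 2.10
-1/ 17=-0.06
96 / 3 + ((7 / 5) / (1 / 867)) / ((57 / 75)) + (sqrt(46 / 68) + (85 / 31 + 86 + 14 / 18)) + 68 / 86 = sqrt(782) / 34 + 391928767 / 227943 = 1720.24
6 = 6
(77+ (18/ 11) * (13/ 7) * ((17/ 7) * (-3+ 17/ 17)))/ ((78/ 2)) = 33547/ 21021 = 1.60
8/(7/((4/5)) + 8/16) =32/37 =0.86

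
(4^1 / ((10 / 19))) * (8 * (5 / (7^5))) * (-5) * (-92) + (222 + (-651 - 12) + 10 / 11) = -79824447 / 184877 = -431.77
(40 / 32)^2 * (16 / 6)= 25 / 6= 4.17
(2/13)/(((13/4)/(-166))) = -1328/169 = -7.86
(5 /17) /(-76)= -5 /1292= -0.00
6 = 6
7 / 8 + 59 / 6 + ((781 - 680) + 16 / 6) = 915 / 8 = 114.38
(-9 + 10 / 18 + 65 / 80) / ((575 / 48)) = -1099 / 1725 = -0.64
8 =8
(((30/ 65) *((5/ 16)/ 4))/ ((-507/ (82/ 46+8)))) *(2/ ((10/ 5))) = -1125/ 1616992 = -0.00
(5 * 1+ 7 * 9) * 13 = 884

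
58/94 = 0.62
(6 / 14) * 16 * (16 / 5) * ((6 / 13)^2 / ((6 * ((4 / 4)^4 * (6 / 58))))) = 44544 / 5915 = 7.53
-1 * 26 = -26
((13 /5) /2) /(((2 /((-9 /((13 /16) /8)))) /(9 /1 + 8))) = -4896 /5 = -979.20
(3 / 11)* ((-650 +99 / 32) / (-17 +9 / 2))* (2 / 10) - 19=-355897 / 22000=-16.18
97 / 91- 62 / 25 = -3217 / 2275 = -1.41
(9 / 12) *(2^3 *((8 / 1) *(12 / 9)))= 64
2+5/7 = 19/7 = 2.71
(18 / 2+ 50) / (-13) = -59 / 13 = -4.54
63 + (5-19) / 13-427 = -4746 / 13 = -365.08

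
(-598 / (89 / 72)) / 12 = -3588 / 89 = -40.31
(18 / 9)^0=1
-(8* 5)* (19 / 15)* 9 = -456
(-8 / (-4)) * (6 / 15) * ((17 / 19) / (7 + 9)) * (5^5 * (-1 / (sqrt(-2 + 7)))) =-2125 * sqrt(5) / 76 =-62.52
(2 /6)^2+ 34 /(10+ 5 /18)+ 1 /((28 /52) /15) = 364526 /11655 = 31.28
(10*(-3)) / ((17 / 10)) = -300 / 17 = -17.65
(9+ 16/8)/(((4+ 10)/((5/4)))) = 55/56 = 0.98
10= 10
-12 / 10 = -6 / 5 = -1.20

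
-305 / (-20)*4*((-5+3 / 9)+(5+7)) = 1342 / 3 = 447.33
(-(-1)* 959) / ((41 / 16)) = 15344 / 41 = 374.24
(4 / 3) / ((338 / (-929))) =-1858 / 507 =-3.66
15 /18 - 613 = -3673 /6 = -612.17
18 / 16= 9 / 8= 1.12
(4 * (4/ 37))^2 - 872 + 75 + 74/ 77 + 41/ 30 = -2512472357/ 3162390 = -794.49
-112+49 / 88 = -9807 / 88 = -111.44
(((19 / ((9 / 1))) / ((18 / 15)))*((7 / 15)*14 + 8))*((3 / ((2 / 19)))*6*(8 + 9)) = 668933 / 9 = 74325.89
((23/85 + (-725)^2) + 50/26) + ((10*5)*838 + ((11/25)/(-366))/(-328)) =376421037614191/663265200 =567527.19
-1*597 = -597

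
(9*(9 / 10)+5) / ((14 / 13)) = 1703 / 140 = 12.16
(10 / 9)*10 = 100 / 9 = 11.11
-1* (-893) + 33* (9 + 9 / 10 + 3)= 13187 / 10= 1318.70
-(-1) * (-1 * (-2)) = 2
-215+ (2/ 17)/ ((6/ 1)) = -10964/ 51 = -214.98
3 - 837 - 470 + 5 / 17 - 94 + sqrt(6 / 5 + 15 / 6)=-23761 / 17 + sqrt(370) / 10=-1395.78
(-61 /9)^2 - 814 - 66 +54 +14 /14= -63104 /81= -779.06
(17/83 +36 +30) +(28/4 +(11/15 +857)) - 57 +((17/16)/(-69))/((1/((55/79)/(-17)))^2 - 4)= 873.94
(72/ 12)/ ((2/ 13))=39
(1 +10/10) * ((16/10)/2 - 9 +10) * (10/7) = 36/7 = 5.14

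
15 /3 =5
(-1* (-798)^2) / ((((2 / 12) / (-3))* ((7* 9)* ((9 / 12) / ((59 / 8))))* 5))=1789116 / 5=357823.20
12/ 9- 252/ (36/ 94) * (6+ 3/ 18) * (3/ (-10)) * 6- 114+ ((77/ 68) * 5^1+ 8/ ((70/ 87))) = 51456109/ 7140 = 7206.74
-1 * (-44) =44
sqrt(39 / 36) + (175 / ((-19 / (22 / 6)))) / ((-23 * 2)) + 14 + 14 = sqrt(39) / 6 + 75341 / 2622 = 29.78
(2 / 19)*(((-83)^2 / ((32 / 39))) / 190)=268671 / 57760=4.65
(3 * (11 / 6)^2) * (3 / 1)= 121 / 4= 30.25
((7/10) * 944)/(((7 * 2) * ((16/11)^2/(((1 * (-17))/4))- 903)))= -485452/9292475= -0.05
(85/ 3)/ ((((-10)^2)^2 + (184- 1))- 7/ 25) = 2125/ 763704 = 0.00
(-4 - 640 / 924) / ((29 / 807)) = -291596 / 2233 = -130.58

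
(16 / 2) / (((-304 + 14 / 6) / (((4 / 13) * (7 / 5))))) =-672 / 58825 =-0.01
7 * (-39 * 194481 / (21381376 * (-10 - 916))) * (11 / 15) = 194675481 / 98995770880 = 0.00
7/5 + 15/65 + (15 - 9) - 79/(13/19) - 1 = -7074/65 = -108.83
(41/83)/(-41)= -1/83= -0.01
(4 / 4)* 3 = 3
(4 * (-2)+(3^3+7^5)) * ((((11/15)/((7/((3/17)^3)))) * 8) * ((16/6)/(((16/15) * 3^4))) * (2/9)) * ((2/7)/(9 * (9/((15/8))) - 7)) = 14806880/3529445157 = 0.00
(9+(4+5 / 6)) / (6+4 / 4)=1.98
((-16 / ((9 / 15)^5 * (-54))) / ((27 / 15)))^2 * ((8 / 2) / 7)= 62500000000 / 24407490807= 2.56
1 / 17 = 0.06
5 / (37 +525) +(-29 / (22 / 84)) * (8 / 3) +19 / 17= -30912999 / 105094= -294.15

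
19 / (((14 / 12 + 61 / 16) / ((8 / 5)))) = 7296 / 1195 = 6.11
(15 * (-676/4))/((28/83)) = -210405/28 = -7514.46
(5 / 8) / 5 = 1 / 8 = 0.12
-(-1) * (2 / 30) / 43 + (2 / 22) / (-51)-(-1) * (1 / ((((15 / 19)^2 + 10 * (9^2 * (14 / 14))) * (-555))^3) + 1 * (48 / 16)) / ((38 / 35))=51668111200109258626686048877 / 18700506583935906367414940625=2.76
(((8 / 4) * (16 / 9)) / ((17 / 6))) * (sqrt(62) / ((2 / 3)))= 32 * sqrt(62) / 17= 14.82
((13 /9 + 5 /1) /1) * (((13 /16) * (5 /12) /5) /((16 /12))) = 377 /1152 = 0.33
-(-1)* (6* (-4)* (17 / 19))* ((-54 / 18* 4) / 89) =2.90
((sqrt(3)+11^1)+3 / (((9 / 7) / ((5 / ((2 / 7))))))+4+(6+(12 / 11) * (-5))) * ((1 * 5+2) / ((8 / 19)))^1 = 133 * sqrt(3) / 8+494893 / 528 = 966.09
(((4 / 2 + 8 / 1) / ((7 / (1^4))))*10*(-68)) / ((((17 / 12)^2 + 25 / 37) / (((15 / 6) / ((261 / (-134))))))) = 1348576000 / 2901479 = 464.79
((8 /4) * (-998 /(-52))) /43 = 499 /559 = 0.89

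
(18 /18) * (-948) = -948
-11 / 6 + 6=25 / 6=4.17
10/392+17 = 3337/196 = 17.03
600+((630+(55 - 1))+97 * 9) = 2157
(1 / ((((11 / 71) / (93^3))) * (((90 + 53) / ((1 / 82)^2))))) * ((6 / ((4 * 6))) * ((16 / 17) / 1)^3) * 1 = 1.13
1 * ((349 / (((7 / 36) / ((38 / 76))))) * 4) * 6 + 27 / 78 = 3920031 / 182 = 21538.63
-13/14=-0.93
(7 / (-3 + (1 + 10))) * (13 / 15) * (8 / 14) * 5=13 / 6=2.17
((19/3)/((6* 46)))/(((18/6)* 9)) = 0.00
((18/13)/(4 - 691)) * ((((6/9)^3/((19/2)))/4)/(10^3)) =-1/63633375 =-0.00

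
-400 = -400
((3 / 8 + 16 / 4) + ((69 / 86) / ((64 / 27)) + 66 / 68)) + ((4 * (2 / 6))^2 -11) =-2979521 / 842112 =-3.54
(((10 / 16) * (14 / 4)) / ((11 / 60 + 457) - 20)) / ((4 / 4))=525 / 104924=0.01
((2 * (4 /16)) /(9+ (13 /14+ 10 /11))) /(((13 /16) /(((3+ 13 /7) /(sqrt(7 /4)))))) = 11968 * sqrt(7) /151879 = 0.21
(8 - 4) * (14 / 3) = 56 / 3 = 18.67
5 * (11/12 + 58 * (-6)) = -20825/12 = -1735.42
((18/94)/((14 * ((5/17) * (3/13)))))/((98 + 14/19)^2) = 239343/11578747040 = 0.00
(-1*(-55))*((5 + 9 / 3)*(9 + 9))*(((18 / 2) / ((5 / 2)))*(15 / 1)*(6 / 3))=855360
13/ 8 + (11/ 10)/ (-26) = 823/ 520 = 1.58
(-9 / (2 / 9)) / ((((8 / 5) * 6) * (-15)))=9 / 32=0.28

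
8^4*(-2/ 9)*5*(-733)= 30023680/ 9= 3335964.44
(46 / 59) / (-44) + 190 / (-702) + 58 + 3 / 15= 131922103 / 2277990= 57.91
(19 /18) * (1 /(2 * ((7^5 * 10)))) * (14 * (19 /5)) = 361 /2160900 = 0.00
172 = 172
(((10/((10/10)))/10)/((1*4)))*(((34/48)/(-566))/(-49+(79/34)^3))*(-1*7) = -584647/9731964744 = -0.00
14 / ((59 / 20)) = 280 / 59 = 4.75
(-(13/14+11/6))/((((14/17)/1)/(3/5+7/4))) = -23171/2940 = -7.88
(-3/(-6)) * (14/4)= 7/4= 1.75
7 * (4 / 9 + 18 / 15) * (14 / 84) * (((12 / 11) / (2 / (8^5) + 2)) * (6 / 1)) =33947648 / 5406885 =6.28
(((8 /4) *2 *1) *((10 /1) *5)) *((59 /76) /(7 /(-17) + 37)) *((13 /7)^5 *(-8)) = -74481375800 /99312563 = -749.97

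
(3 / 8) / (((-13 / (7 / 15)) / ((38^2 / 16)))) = -2527 / 2080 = -1.21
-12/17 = -0.71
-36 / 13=-2.77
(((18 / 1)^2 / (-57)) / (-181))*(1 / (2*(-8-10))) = -0.00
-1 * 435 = -435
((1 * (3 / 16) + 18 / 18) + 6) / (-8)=-115 / 128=-0.90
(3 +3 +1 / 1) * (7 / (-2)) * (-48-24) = 1764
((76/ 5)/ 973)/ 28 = 19/ 34055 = 0.00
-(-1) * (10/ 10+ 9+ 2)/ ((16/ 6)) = 9/ 2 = 4.50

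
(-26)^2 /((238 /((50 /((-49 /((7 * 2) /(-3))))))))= 33800 /2499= 13.53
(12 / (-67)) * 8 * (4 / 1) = -384 / 67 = -5.73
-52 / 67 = -0.78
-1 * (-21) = 21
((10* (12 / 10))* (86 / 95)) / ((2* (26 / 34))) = 8772 / 1235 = 7.10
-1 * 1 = -1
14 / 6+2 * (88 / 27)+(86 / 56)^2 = 237299 / 21168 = 11.21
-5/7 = -0.71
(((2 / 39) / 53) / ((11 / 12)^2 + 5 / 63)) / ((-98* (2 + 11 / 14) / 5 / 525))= -28000 / 2767713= -0.01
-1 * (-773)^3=461889917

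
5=5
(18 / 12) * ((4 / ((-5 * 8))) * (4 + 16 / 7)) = -33 / 35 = -0.94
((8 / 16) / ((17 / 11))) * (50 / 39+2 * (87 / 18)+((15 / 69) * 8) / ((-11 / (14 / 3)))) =100751 / 30498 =3.30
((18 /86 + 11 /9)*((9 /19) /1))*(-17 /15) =-9418 /12255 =-0.77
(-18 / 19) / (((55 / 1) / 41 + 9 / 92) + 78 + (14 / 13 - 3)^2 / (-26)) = -0.01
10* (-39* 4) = -1560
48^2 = 2304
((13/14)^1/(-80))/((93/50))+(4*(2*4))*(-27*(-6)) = 53996479/10416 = 5183.99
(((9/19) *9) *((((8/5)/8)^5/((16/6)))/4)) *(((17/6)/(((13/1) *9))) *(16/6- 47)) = -357/2600000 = -0.00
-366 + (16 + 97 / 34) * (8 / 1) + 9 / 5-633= -71942 / 85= -846.38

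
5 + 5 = 10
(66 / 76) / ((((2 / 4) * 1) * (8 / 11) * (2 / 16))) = 363 / 19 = 19.11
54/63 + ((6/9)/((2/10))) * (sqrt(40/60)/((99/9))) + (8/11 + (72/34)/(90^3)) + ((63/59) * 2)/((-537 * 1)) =10 * sqrt(6)/99 + 442433667197/279943067250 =1.83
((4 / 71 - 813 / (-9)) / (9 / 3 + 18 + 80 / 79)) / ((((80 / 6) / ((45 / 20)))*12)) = 4562961 / 79020160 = 0.06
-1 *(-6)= 6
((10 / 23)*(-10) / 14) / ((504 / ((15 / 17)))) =-125 / 229908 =-0.00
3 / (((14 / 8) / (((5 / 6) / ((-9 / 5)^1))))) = -50 / 63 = -0.79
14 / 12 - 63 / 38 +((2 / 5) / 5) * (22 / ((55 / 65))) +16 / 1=25064 / 1425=17.59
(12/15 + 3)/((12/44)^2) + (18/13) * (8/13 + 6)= 458191/7605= 60.25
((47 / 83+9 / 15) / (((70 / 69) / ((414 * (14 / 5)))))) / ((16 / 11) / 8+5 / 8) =1216683072 / 736625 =1651.70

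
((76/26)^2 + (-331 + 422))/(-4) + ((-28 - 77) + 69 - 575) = -429859/676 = -635.89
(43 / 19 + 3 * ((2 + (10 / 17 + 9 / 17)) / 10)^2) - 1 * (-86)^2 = -7393.45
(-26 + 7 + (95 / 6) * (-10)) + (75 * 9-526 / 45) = 21869 / 45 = 485.98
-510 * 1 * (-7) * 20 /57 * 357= 8496600 /19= 447189.47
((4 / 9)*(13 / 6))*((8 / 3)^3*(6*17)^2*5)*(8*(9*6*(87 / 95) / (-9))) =-41756396.54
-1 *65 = -65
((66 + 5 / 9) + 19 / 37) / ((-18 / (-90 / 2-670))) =7984405 / 2997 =2664.13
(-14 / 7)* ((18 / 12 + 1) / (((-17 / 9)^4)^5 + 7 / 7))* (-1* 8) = 243153309181138576020 / 2032121782156515789665201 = 0.00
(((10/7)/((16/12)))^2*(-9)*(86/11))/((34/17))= -87075/2156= -40.39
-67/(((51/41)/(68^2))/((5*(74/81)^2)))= -20457897920/19683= -1039368.89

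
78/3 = 26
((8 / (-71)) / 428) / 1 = -2 / 7597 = -0.00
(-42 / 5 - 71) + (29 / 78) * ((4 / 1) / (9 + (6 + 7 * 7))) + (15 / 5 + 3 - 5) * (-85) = -1025711 / 6240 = -164.38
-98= -98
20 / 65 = 4 / 13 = 0.31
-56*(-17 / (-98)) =-68 / 7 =-9.71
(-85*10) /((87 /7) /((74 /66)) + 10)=-220150 /5461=-40.31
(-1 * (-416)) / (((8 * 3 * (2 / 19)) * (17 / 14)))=6916 / 51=135.61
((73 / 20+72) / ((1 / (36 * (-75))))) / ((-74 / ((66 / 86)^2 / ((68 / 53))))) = 693469755 / 547304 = 1267.07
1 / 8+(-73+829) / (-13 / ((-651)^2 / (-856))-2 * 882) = -453893653 / 1495147672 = -0.30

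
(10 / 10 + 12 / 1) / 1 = 13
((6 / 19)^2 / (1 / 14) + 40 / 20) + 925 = 928.40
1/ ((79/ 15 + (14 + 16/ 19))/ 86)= 24510/ 5731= 4.28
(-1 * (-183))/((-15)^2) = 61/75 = 0.81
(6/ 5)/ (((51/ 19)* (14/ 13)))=247/ 595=0.42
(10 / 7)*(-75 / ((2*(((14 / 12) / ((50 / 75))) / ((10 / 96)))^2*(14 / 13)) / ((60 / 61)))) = -203125 / 1171688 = -0.17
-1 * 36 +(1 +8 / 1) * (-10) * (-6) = 504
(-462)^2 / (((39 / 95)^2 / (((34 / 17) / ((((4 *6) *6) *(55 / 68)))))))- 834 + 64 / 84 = 222677524 / 10647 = 20914.58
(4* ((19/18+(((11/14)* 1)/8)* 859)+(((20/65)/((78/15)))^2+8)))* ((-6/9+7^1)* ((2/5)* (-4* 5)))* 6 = -204414282284/1799343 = -113604.96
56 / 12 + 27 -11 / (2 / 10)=-70 / 3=-23.33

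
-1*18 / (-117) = 2 / 13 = 0.15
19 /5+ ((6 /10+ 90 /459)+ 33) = 37.60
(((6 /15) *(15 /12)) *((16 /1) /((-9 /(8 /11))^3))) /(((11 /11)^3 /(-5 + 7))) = -8192 /970299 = -0.01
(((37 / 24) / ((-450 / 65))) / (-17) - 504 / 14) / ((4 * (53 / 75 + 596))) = -6607195 / 438221376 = -0.02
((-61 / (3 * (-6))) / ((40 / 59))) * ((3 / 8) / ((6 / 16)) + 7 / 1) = 3599 / 90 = 39.99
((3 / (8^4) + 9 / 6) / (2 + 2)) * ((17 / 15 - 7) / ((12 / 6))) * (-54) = 608553 / 10240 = 59.43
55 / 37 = 1.49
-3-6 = -9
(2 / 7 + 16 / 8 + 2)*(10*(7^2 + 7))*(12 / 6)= 4800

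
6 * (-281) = -1686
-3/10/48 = -1/160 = -0.01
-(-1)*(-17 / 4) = -17 / 4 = -4.25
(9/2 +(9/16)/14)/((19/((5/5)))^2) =1017/80864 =0.01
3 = 3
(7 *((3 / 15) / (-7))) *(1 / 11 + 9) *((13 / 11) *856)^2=-2476647680 / 1331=-1860742.06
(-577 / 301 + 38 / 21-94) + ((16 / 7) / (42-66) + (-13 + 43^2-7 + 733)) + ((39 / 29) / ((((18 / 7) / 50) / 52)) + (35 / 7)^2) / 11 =747129274 / 288057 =2593.69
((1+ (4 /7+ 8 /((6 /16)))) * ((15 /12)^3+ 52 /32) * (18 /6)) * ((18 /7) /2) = 991341 /3136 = 316.12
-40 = -40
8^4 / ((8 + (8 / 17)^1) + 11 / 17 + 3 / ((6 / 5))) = 139264 / 395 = 352.57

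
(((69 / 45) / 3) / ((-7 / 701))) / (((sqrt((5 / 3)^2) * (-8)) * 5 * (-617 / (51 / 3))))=-0.02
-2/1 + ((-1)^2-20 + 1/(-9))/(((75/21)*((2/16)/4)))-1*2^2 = -39878/225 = -177.24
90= 90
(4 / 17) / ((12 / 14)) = 14 / 51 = 0.27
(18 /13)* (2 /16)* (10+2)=27 /13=2.08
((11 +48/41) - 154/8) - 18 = -4113/164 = -25.08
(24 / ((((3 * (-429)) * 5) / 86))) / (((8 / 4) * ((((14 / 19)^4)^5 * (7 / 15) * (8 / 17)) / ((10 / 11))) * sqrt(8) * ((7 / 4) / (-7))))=137391352987330477196714721655 * sqrt(2) / 460635580243905474991751168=421.81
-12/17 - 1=-29/17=-1.71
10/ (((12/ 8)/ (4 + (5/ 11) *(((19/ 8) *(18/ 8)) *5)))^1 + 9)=11366/ 10335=1.10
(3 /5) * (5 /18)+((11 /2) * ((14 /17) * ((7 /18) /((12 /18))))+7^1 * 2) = 1143 /68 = 16.81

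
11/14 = 0.79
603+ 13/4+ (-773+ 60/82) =-27227/164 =-166.02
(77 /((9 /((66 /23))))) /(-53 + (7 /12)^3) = -975744 /2098543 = -0.46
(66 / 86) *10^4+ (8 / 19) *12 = 6274128 / 817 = 7679.47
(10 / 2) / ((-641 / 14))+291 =186461 / 641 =290.89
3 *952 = 2856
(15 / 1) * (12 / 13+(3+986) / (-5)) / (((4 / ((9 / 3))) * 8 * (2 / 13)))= -115173 / 64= -1799.58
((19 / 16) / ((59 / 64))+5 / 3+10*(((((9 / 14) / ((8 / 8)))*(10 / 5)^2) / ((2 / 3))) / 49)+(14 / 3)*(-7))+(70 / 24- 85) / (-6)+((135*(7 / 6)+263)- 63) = 498688697 / 1457064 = 342.26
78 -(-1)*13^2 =247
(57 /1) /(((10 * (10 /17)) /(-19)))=-18411 /100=-184.11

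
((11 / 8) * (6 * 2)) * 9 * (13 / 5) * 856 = 1652508 / 5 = 330501.60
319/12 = 26.58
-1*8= -8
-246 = -246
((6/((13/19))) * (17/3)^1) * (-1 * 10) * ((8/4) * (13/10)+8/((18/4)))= -254524/117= -2175.42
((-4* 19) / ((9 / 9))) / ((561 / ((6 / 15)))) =-152 / 2805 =-0.05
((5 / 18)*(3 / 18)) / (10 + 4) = 5 / 1512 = 0.00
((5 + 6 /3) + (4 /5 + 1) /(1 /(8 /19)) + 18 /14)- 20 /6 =11392 /1995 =5.71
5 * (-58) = -290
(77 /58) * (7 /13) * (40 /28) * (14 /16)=2695 /3016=0.89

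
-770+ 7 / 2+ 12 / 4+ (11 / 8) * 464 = -125.50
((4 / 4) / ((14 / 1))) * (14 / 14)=1 / 14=0.07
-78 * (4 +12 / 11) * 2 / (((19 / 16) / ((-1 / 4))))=34944 / 209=167.20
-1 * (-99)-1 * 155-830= -886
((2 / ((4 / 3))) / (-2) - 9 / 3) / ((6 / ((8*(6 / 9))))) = -10 / 3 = -3.33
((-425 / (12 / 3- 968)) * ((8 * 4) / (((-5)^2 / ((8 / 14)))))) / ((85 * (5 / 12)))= 384 / 42175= 0.01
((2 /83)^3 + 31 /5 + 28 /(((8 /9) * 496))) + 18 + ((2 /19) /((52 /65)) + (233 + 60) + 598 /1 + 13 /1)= 50026762083931 /53885206880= 928.40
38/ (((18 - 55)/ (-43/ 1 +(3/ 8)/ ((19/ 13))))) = 6497/ 148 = 43.90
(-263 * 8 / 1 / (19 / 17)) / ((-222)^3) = 4471 / 25984989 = 0.00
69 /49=1.41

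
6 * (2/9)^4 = 32/2187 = 0.01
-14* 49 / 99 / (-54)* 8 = 2744 / 2673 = 1.03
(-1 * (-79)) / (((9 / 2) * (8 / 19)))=1501 / 36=41.69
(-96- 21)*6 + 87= -615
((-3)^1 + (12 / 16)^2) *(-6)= 117 / 8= 14.62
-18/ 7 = -2.57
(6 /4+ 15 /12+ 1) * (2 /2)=15 /4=3.75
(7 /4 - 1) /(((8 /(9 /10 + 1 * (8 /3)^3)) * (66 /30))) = 5363 /6336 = 0.85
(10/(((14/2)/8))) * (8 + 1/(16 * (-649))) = 415355/4543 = 91.43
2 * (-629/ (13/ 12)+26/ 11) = -165380/ 143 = -1156.50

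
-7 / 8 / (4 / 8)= -7 / 4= -1.75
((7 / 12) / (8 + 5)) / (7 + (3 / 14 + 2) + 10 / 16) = 98 / 21489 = 0.00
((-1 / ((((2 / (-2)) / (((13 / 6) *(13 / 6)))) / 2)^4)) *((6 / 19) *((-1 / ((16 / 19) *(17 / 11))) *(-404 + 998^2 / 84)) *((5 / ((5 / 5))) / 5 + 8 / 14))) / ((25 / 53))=1258212039641340641 / 17489001600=71943045.60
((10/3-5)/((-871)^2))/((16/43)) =-215/36414768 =-0.00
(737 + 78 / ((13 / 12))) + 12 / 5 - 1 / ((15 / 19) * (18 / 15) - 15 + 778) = 11777452 / 14515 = 811.40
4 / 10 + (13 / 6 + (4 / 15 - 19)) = -97 / 6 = -16.17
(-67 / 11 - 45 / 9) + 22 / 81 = -9640 / 891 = -10.82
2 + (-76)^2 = 5778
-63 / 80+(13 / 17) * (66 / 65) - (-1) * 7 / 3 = 1895 / 816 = 2.32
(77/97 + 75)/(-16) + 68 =12273/194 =63.26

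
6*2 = 12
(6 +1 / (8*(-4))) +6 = 383 / 32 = 11.97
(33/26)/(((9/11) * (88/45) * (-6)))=-55/416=-0.13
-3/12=-1/4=-0.25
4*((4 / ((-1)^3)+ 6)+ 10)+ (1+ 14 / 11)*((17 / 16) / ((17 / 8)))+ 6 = 1213 / 22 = 55.14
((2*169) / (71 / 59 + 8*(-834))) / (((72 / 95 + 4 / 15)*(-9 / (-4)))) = -1894490 / 86193363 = -0.02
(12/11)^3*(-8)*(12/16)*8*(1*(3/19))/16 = -15552/25289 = -0.61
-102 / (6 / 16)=-272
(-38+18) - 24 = -44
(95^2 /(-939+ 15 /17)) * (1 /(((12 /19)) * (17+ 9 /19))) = -0.87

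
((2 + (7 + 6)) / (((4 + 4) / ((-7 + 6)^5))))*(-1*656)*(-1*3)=-3690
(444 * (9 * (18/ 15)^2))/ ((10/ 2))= 1150.85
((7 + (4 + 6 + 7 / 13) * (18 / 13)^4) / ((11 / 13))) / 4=16980763 / 1256684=13.51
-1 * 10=-10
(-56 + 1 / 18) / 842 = -1007 / 15156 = -0.07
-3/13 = -0.23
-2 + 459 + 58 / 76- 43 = 15761 / 38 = 414.76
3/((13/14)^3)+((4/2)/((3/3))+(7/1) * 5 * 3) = 243311/2197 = 110.75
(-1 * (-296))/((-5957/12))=-0.60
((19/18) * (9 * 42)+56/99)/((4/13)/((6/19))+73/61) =31368701/170445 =184.04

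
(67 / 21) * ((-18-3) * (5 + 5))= -670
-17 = -17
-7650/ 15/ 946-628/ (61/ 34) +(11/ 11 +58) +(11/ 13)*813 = 148666967/ 375089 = 396.35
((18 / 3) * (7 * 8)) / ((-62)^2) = 84 / 961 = 0.09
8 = 8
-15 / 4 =-3.75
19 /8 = 2.38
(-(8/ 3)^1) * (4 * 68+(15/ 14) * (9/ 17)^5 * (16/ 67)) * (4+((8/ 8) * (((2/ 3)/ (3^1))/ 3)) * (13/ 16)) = -158855749006312/ 53938947573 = -2945.10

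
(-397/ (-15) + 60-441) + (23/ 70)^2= -5210053/ 14700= -354.43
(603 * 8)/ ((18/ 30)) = 8040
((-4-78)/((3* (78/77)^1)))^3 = -19645.64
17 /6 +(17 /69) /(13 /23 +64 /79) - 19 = -14101 /882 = -15.99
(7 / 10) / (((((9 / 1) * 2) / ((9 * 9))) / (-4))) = -63 / 5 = -12.60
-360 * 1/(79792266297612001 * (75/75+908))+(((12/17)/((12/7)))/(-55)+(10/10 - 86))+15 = -527519199879321663732557/7535182667814989314435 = -70.01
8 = 8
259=259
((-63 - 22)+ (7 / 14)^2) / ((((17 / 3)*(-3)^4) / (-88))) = 2486 / 153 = 16.25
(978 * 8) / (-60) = -652 / 5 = -130.40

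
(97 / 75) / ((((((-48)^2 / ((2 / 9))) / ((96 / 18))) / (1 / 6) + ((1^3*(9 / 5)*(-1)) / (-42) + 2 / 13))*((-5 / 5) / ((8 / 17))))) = -1456 / 27903885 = -0.00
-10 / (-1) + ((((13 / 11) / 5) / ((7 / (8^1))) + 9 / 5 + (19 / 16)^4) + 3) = 17.06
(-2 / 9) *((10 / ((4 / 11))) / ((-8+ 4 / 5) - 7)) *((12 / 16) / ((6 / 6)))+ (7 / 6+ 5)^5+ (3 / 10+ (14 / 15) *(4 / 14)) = 24619560007 / 2760480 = 8918.58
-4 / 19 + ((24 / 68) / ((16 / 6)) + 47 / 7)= 60017 / 9044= 6.64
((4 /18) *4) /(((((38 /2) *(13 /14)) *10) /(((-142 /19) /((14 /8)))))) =-4544 /211185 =-0.02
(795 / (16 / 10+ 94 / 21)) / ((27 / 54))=83475 / 319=261.68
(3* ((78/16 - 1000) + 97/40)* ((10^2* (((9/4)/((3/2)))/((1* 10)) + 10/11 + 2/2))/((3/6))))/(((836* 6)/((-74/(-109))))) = -166386447/1002364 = -165.99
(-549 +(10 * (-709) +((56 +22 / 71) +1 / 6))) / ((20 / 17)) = -10982527 / 1704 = -6445.14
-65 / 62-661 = -41047 / 62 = -662.05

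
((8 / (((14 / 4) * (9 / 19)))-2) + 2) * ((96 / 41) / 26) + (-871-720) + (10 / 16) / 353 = -50276178011 / 31609032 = -1590.56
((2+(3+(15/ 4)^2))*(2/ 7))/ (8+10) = 305/ 1008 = 0.30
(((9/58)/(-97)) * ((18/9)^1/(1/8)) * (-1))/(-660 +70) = -0.00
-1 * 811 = -811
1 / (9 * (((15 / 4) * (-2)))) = -2 / 135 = -0.01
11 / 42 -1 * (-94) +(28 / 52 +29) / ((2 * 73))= 3765155 / 39858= 94.46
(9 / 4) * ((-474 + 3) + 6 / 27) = -4237 / 4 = -1059.25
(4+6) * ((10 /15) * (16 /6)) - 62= -398 /9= -44.22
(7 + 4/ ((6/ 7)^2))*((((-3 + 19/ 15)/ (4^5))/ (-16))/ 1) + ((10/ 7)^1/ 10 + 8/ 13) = 4777561/ 6289920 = 0.76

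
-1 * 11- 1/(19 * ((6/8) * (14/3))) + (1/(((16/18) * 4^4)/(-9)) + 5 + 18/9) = -1104405/272384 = -4.05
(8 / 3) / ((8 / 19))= 19 / 3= 6.33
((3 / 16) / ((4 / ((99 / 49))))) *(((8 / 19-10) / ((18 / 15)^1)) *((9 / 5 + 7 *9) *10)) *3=-1563705 / 1064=-1469.65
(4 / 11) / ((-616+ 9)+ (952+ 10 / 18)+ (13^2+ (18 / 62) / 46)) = 51336 / 72642757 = 0.00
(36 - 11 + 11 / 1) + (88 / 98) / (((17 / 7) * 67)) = 287072 / 7973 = 36.01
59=59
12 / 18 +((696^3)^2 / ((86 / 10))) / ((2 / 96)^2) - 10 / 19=74641914889646836285784 / 2451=30453657645714743486.65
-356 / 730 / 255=-178 / 93075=-0.00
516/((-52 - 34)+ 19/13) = -6708/1099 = -6.10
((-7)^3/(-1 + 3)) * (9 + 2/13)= -40817/26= -1569.88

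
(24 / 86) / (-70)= -6 / 1505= -0.00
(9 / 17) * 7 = 63 / 17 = 3.71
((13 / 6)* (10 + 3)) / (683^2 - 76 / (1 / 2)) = 169 / 2798022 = 0.00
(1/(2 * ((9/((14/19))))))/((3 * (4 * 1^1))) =7/2052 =0.00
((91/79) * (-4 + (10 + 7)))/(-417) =-1183/32943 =-0.04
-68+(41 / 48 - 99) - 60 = -10855 / 48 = -226.15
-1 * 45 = -45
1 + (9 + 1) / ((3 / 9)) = 31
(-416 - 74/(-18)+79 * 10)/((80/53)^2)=165.96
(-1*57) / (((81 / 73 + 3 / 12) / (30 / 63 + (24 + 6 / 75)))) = -71524816 / 69475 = -1029.50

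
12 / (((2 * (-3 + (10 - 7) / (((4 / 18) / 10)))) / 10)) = 5 / 11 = 0.45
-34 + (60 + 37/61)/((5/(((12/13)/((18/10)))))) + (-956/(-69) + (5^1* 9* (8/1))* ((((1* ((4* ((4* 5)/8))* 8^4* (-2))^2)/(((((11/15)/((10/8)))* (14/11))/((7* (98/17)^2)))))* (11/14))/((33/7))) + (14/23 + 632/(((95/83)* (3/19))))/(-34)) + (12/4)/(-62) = 204982734601131559257929/1634032010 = 125445972506457.54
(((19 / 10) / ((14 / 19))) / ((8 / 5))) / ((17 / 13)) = 4693 / 3808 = 1.23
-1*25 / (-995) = 5 / 199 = 0.03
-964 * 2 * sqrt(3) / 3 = -1928 * sqrt(3) / 3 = -1113.13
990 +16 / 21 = 20806 / 21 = 990.76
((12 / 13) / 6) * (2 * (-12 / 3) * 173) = -212.92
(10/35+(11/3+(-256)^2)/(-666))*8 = -5489348/6993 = -784.98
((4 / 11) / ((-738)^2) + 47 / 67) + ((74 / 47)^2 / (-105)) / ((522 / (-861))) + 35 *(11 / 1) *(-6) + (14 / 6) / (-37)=-2746440998017509017 / 1189284236044245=-2309.32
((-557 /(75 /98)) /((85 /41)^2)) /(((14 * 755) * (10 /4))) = -13108438 /2045578125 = -0.01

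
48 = 48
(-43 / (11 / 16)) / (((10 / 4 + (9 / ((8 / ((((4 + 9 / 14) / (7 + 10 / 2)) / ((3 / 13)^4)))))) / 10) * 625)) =-16644096 / 2968439375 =-0.01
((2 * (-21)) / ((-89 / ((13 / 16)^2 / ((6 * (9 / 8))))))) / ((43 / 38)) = 22477 / 551088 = 0.04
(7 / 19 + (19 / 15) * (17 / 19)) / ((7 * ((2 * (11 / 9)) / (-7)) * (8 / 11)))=-321 / 380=-0.84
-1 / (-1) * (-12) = -12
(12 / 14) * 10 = 60 / 7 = 8.57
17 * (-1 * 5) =-85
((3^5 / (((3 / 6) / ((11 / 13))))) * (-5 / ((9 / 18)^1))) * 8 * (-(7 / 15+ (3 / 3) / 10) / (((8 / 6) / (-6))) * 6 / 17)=-29608.62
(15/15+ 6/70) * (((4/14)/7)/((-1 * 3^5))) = -0.00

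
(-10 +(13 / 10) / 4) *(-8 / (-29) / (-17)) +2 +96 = 241957 / 2465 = 98.16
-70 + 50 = -20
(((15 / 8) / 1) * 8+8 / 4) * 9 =153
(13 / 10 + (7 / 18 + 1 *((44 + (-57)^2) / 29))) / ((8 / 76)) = 1094.79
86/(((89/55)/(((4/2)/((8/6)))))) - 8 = 6383/89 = 71.72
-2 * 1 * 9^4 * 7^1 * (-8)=734832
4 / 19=0.21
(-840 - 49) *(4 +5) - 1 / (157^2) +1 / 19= -3747091701 / 468331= -8000.95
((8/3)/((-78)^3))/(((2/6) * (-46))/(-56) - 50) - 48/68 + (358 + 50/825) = 16557677912032/46334011581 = 357.35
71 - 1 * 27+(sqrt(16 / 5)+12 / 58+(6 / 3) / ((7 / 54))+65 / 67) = 4 * sqrt(5) / 5+824297 / 13601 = 62.39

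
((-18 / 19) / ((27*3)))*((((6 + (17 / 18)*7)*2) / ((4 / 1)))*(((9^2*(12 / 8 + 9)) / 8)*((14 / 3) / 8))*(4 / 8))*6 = -13.72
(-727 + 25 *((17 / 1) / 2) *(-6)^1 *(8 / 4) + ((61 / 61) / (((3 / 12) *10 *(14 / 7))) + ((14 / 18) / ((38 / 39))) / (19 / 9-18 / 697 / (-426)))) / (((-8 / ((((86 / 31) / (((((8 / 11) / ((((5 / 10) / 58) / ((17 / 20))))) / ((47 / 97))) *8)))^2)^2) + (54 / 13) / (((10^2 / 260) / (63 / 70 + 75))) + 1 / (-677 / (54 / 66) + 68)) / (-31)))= -13769689449312261398156141545243375 / 35979730729354182941096422611530690655328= -0.00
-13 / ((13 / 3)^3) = -27 / 169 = -0.16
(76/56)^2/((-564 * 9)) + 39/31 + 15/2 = 270103073/30841776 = 8.76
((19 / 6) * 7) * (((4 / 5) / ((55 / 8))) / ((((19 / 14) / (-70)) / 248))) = -5444096 / 165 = -32994.52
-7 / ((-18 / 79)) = 553 / 18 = 30.72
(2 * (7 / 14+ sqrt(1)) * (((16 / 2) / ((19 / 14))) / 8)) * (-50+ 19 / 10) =-10101 / 95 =-106.33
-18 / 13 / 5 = -18 / 65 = -0.28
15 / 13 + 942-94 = 11039 / 13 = 849.15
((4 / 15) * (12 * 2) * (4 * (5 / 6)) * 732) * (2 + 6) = 124928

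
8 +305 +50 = 363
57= 57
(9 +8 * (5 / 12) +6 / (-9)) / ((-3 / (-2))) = 70 / 9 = 7.78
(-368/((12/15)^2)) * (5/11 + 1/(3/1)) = -14950/33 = -453.03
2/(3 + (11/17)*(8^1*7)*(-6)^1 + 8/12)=-102/10901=-0.01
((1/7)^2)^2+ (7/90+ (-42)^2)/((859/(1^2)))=381276877/185621310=2.05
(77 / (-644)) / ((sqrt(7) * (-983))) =11 * sqrt(7) / 633052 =0.00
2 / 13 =0.15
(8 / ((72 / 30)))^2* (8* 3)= 800 / 3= 266.67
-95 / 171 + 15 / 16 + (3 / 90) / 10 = 1387 / 3600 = 0.39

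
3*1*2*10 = 60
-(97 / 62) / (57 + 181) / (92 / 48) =-291 / 84847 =-0.00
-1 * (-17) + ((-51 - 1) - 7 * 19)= -168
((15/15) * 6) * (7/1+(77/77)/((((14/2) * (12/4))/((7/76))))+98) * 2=23941/19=1260.05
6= 6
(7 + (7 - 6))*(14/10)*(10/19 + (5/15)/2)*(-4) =-8848/285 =-31.05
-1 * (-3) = 3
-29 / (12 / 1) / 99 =-29 / 1188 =-0.02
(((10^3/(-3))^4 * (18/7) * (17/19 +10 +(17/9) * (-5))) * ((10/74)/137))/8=310000000000000/54608337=5676788.88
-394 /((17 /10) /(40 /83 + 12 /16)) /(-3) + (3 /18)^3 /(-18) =522111629 /5485968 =95.17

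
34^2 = 1156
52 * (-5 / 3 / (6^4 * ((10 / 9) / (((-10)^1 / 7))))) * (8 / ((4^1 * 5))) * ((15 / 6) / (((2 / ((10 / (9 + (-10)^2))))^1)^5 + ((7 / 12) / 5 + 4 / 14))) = 203125 / 11631998049669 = 0.00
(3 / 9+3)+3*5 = 55 / 3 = 18.33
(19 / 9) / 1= 19 / 9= 2.11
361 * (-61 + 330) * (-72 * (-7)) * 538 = 26331299568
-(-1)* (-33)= -33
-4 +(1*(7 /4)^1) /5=-73 /20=-3.65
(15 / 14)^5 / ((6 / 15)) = 3.53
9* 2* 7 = 126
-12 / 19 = -0.63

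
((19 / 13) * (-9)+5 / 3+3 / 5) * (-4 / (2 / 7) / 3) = 29722 / 585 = 50.81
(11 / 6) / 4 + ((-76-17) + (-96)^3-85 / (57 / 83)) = -884952.31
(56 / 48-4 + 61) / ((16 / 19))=6631 / 96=69.07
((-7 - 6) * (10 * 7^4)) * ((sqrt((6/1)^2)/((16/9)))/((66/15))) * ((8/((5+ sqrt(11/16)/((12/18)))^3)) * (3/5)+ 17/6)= -37418605771057875/54108072016+ 95123799912960 * sqrt(11)/37199299511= -683072.04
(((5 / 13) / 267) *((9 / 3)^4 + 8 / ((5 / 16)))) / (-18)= -41 / 4806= -0.01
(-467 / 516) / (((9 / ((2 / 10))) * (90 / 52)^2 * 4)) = -78923 / 47020500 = -0.00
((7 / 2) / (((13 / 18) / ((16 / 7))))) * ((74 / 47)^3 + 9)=192906864 / 1349699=142.93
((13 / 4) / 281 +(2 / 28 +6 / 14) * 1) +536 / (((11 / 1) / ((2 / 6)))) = 621439 / 37092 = 16.75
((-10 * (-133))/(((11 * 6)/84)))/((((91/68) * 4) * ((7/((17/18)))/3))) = 54910/429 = 128.00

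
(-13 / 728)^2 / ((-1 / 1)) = -1 / 3136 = -0.00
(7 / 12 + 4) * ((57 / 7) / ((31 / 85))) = 88825 / 868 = 102.33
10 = 10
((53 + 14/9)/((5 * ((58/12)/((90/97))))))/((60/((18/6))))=1473/14065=0.10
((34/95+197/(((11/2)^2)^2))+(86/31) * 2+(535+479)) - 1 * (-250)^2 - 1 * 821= -2686273389521/43117745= -62300.88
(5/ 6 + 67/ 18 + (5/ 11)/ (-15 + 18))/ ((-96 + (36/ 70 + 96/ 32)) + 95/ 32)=-0.05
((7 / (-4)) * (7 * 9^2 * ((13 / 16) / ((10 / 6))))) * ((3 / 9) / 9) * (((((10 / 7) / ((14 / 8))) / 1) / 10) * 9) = -1053 / 80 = -13.16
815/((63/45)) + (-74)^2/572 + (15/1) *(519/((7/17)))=19517643/1001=19498.14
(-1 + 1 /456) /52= -0.02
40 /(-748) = -0.05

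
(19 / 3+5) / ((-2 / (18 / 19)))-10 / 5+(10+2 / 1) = 88 / 19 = 4.63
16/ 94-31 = -1449/ 47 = -30.83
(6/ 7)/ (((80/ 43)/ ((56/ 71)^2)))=7224/ 25205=0.29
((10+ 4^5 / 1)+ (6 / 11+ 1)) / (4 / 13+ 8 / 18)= 1332747 / 968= 1376.80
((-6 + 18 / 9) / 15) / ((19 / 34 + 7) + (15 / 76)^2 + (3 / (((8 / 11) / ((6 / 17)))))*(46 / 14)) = -2749376 / 127654125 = -0.02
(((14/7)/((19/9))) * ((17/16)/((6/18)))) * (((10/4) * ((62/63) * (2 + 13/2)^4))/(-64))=-660233505/1089536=-605.98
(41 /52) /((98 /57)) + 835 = 4257497 /5096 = 835.46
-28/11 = -2.55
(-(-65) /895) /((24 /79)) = 1027 /4296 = 0.24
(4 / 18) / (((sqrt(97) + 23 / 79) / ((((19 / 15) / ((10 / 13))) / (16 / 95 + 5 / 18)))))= -8527181 / 3461242680 + 29289013 * sqrt(97) / 3461242680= 0.08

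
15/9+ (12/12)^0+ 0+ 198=602/3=200.67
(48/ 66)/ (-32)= -1/ 44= -0.02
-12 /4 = -3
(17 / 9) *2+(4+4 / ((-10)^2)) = 1759 / 225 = 7.82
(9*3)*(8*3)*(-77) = -49896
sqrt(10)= 3.16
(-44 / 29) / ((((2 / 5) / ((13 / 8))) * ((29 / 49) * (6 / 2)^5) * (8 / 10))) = -175175 / 3269808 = -0.05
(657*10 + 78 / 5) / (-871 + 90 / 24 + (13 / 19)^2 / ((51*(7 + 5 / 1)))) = -7.59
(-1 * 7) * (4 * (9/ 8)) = -63/ 2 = -31.50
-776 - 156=-932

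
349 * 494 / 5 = 172406 / 5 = 34481.20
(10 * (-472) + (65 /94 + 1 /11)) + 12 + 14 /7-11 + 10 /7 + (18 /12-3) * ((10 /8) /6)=-273023239 /57904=-4715.10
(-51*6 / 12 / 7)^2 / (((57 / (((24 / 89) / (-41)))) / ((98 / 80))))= -2601 / 1386620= -0.00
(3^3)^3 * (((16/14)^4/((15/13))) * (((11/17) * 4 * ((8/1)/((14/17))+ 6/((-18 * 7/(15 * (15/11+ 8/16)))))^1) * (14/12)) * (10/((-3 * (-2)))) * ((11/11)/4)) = 12528442368/40817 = 306941.77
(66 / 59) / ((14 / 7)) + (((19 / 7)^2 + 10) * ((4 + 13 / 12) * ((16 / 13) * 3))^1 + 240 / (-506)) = 3100310341 / 9508499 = 326.06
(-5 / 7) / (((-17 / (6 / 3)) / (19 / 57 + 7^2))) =1480 / 357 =4.15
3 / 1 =3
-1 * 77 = -77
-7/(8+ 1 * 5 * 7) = -0.16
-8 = -8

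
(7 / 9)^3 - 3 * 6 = -12779 / 729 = -17.53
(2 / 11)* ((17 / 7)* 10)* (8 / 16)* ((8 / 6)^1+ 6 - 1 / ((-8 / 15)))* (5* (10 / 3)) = 469625 / 1386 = 338.83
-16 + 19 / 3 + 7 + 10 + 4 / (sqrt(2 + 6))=sqrt(2) + 22 / 3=8.75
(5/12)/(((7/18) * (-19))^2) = 135/17689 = 0.01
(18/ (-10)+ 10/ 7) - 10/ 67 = -1221/ 2345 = -0.52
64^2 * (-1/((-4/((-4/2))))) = -2048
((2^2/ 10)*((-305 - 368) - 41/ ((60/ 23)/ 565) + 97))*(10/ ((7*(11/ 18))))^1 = -680826/ 77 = -8841.90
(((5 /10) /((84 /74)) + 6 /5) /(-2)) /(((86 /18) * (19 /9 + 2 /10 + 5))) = -18603 /792232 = -0.02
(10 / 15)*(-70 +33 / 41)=-5674 / 123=-46.13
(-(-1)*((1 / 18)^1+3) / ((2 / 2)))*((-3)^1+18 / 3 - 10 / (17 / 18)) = -2365 / 102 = -23.19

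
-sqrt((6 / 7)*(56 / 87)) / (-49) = 4*sqrt(29) / 1421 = 0.02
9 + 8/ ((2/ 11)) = 53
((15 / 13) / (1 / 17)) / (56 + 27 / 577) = 147135 / 420407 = 0.35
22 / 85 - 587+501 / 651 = -10808246 / 18445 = -585.97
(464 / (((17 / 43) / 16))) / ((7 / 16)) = 5107712 / 119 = 42921.95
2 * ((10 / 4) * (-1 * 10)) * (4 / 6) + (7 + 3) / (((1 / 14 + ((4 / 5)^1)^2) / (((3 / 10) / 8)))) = -32675 / 996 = -32.81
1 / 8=0.12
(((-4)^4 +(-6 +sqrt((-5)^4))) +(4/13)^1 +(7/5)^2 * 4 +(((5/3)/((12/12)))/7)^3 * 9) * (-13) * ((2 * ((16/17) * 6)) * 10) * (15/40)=-4547150016/29155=-155964.67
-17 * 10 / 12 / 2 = -85 / 12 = -7.08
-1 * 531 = -531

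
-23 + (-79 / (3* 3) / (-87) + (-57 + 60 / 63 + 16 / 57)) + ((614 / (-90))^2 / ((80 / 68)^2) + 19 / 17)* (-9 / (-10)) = -8390766415573 / 177036300000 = -47.40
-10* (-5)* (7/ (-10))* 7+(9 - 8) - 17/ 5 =-1237/ 5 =-247.40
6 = 6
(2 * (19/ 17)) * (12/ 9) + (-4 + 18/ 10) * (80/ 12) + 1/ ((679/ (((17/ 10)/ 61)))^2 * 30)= -340819334117029/ 29164070537000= -11.69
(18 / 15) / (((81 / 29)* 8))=0.05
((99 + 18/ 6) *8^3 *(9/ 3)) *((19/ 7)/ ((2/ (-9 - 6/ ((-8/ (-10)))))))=-24558336/ 7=-3508333.71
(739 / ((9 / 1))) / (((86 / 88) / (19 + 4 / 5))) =357676 / 215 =1663.61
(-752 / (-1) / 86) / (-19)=-376 / 817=-0.46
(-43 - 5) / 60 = -4 / 5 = -0.80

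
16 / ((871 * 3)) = 16 / 2613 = 0.01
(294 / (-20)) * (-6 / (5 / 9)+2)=3234 / 25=129.36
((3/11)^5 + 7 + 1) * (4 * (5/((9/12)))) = 103092080/483153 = 213.37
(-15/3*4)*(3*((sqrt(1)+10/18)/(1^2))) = -280/3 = -93.33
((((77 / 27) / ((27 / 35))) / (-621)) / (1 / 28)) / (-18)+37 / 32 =151959457 / 130380192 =1.17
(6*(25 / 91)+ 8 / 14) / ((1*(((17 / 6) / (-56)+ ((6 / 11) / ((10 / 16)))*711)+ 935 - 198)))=533280 / 326115829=0.00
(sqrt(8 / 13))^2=8 / 13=0.62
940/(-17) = -940/17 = -55.29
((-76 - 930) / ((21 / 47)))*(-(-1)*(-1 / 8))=23641 / 84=281.44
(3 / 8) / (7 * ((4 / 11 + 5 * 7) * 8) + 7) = 11 / 58296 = 0.00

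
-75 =-75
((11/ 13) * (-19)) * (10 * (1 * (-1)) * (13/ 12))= 1045/ 6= 174.17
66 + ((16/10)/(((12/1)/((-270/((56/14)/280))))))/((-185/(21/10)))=17502/185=94.61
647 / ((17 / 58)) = 37526 / 17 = 2207.41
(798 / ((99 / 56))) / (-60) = -3724 / 495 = -7.52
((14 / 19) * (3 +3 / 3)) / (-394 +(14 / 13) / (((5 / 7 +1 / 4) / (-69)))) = -3276 / 523583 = -0.01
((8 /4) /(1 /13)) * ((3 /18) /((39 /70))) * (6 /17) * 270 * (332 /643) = 4183200 /10931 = 382.69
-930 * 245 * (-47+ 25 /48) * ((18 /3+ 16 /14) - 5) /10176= 60515875 /27136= 2230.10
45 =45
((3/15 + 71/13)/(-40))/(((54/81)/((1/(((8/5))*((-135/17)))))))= 0.02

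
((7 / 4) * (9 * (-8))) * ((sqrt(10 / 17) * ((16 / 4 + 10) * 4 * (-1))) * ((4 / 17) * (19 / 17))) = 536256 * sqrt(170) / 4913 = 1423.15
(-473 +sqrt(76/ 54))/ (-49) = 473/ 49 - sqrt(114)/ 441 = 9.63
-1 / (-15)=1 / 15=0.07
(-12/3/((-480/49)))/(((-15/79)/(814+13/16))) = -50466227/28800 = -1752.30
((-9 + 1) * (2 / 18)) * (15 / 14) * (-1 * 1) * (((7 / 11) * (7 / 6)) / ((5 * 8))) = 7 / 396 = 0.02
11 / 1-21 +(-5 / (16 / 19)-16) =-511 / 16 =-31.94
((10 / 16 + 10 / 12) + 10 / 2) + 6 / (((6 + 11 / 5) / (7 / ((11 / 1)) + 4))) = 106625 / 10824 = 9.85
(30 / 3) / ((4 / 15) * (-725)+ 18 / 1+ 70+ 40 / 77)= -1155 / 12106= -0.10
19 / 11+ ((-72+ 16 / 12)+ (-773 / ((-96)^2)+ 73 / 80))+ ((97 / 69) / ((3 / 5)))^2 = -151120830107 / 2413255680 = -62.62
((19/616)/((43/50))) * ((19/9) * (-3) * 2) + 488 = 9685583/19866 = 487.55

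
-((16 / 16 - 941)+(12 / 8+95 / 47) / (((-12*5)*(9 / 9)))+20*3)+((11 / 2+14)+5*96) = 7780711 / 5640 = 1379.56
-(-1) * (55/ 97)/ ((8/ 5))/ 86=275/ 66736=0.00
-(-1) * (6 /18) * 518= 518 /3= 172.67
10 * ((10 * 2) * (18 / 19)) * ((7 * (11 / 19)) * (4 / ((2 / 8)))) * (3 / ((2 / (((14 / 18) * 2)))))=10348800 / 361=28667.04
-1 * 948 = -948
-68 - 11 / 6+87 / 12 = -751 / 12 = -62.58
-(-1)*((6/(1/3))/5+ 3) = 33/5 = 6.60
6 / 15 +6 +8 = 72 / 5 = 14.40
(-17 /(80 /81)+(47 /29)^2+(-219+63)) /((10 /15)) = -34431051 /134560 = -255.88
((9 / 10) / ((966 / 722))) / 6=361 / 3220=0.11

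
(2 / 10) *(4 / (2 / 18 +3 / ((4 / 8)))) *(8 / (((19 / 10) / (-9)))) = -4.96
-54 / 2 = -27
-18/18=-1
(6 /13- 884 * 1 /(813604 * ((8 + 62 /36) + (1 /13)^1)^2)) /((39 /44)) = 8555404203608 /16430667710171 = 0.52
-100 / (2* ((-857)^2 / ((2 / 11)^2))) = -200 / 88868329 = -0.00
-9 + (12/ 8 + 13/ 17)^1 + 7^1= 9/ 34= 0.26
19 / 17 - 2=-15 / 17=-0.88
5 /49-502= -24593 /49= -501.90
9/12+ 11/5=59/20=2.95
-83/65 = -1.28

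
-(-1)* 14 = 14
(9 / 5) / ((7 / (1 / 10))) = 9 / 350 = 0.03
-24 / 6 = -4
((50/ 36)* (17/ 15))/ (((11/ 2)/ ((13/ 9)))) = 1105/ 2673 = 0.41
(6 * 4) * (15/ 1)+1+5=366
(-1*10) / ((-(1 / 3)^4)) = 810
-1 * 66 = -66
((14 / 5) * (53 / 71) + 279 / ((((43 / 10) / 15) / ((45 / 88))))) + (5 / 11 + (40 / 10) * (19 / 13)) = 4418864667 / 8731580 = 506.08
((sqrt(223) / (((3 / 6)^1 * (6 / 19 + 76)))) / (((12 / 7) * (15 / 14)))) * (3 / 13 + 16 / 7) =30457 * sqrt(223) / 848250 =0.54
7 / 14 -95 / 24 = -83 / 24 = -3.46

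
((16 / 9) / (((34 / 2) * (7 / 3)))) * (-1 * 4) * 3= -64 / 119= -0.54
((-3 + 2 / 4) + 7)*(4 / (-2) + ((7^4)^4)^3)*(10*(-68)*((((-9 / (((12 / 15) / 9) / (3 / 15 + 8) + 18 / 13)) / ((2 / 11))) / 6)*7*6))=93340539967644819651400630121689194493453687566435 / 3347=27887821920419725022826600000000000000000000000.00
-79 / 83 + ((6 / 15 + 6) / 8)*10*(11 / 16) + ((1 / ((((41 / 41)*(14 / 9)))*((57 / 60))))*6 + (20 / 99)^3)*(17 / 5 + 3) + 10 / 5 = 698064145433 / 21422261322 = 32.59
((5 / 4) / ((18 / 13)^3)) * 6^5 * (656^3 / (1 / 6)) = 6202140139520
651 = 651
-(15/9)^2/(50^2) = -1/900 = -0.00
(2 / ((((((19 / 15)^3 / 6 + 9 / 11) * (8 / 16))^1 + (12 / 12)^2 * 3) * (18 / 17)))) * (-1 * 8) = -6732000 / 1594199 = -4.22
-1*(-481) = 481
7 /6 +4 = 31 /6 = 5.17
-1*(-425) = 425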